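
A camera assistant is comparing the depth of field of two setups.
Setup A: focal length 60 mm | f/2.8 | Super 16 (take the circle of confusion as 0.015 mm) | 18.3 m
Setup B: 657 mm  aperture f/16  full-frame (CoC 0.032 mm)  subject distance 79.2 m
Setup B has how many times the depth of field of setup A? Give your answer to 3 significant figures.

1.82

Setup A: H = 60²/(2.8×0.015) + 60 ≈ 85774.3 mm; DoF = Df − Dn = 23247.0 − 15089.1 ≈ 8157.9 mm.
Setup B: H = 657²/(16×0.032) + 657 ≈ 843721.5 mm; DoF = Df − Dn = 87337 − 72450 ≈ 14887 mm.
Ratio = 14887 / 8157.9 ≈ 1.82.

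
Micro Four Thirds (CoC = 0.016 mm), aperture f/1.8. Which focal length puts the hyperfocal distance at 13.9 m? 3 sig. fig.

20.0 mm

From H = f²/(N·c) + f, with f ≪ H: f ≈ √(H·N·c) = √(13900 × 1.8 × 0.016) = √400.32 ≈ 20.01 mm.
The +f correction barely moves this — solving exactly, f² + N·c·f − N·c·H = 0 ⇒ f = (−N·c + √((N·c)² + 4·N·c·H))/2 = (−0.0288 + √1601.3)/2 ≈ 19.994 mm, so f ≈ 20.0 mm.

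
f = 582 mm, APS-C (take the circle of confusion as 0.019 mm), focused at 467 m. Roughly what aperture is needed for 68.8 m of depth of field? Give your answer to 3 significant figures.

f/2.80

Write h = H − f = f²/(N·c). The thin-lens limits are Dn = s·h/(h + (s−f)) and Df = s·h/(h − (s−f)), so DoF = Df − Dn = 2·s·(s−f)·h / (h² − (s−f)²).
That is a quadratic in h: DoF·h² − 2·s·(s−f)·h − DoF·(s−f)² = 0 ⇒ h = (s−f)·(s + √(s² + DoF²)) / DoF = 466418 × (467000 + √(467000² + 68800²)) / 68800 = 466418 × (467000 + 472041) / 68800 ≈ 6366068 mm.
Then N = f²/(c·h) = 582² / (0.019 × 6366068) = 338724 / 120955 ≈ 2.80.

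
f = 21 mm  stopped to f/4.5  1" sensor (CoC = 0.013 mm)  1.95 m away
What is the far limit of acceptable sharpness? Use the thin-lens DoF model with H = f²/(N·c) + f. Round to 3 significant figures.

Hyperfocal distance H = f²/(N·c) + f = 21²/(4.5 × 0.013) + 21 = 441/0.0585 + 21 ≈ 7559.5 mm ≈ 7.559 m.
Far limit Df = s·(H − f)/(H − s) = 1950 × (7559.5 − 21) / (7559.5 − 1950) = 1950 × 7538.5 / 5609.5 ≈ 2620.6 mm ≈ 2.62 m.

2.62 m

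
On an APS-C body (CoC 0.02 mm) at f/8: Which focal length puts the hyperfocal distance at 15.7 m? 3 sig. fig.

50.0 mm

From H = f²/(N·c) + f, with f ≪ H: f ≈ √(H·N·c) = √(15700 × 8 × 0.02) = √2512.0 ≈ 50.12 mm.
Exact: f² + N·c·f − N·c·H = 0 ⇒ f = (−N·c + √((N·c)² + 4·N·c·H))/2 = (−0.16 + √10048)/2 ≈ 50.040 mm ≈ 50.0 mm.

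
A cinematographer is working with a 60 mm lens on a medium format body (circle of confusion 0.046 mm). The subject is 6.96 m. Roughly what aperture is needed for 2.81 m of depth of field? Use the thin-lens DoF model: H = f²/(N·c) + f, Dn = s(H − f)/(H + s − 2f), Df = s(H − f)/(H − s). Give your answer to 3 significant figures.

Write h = H − f = f²/(N·c). The thin-lens limits are Dn = s·h/(h + (s−f)) and Df = s·h/(h − (s−f)), so DoF = Df − Dn = 2·s·(s−f)·h / (h² − (s−f)²).
That is a quadratic in h: DoF·h² − 2·s·(s−f)·h − DoF·(s−f)² = 0 ⇒ h = (s−f)·(s + √(s² + DoF²)) / DoF = 6900 × (6960 + √(6960² + 2810²)) / 2810 = 6900 × (6960 + 7505.84) / 2810 ≈ 35521 mm.
Then N = f²/(c·h) = 60² / (0.046 × 35521) = 3600 / 1634.0 ≈ 2.20.

f/2.20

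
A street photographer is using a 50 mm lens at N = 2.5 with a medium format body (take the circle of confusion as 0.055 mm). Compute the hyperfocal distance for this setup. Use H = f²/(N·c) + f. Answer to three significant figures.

Hyperfocal distance H = f²/(N·c) + f = 50²/(2.5 × 0.055) + 50 = 2500/0.1375 + 50 ≈ 18231.8 mm ≈ 18.2 m.

18.2 m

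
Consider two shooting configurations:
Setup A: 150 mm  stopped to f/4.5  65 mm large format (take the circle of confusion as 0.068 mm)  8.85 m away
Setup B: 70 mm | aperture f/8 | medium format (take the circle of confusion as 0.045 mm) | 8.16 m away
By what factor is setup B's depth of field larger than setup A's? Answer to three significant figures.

Setup A: H = 150²/(4.5×0.068) + 150 ≈ 73679.4 mm; DoF = Df − Dn = 10037.7 − 7913.7 ≈ 2124.0 mm.
Setup B: H = 70²/(8×0.045) + 70 ≈ 13681.1 mm; DoF = Df − Dn = 20117 − 5118 ≈ 14999 mm.
Ratio = 14999 / 2124.0 ≈ 7.06.

7.06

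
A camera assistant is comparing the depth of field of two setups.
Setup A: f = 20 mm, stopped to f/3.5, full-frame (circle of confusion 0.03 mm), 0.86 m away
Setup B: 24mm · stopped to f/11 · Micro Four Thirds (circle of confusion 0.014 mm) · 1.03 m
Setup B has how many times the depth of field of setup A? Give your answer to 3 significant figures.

Setup A: H = 20²/(3.5×0.03) + 20 ≈ 3829.5 mm; DoF = Df − Dn = 1103.27 − 704.63 ≈ 398.64 mm.
Setup B: H = 24²/(11×0.014) + 24 ≈ 3764.3 mm; DoF = Df − Dn = 1408.96 − 811.68 ≈ 597.28 mm.
Ratio = 597.28 / 398.64 ≈ 1.50.

1.50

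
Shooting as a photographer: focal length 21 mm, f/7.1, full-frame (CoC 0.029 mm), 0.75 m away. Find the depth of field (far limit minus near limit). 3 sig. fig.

0.577 m

Hyperfocal distance H = f²/(N·c) + f = 21²/(7.1 × 0.029) + 21 = 441/0.2059 + 21 ≈ 2162.8 mm ≈ 2.163 m.
Near limit Dn = s·(H − f)/(H + s − 2f) = 750 × (2162.8 − 21) / (2162.8 + 750 − 2 × 21) = 750 × 2141.8 / 2870.8 ≈ 559.55 mm.
Far limit Df = s·(H − f)/(H − s) = 750 × (2162.8 − 21) / (2162.8 − 750) = 750 × 2141.8 / 1412.8 ≈ 1136.99 mm.
Depth of field = Df − Dn = 1136.99 − 559.55 ≈ 577.44 mm ≈ 0.577 m.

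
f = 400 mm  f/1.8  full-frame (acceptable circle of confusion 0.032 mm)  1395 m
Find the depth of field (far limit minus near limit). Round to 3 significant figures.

Hyperfocal distance H = f²/(N·c) + f = 400²/(1.8 × 0.032) + 400 = 160000/0.0576 + 400 ≈ 2778177.8 mm ≈ 2778 m.
Near limit Dn = s·(H − f)/(H + s − 2f) = 1395000 × (2778177.8 − 400) / (2778177.8 + 1395000 − 2 × 400) = 1395000 × 2777777.8 / 4172377.8 ≈ 928727 mm.
Far limit Df = s·(H − f)/(H − s) = 1395000 × (2778177.8 − 400) / (2778177.8 − 1395000) = 1395000 × 2777777.8 / 1383177.8 ≈ 2801520 mm.
Depth of field = Df − Dn = 2801520 − 928727 ≈ 1872793 mm ≈ 1870 m.

1870 m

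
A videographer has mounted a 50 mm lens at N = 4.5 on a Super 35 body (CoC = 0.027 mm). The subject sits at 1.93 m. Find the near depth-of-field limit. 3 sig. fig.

1.77 m

Hyperfocal distance H = f²/(N·c) + f = 50²/(4.5 × 0.027) + 50 = 2500/0.1215 + 50 ≈ 20626.1 mm ≈ 20.63 m.
Near limit Dn = s·(H − f)/(H + s − 2f) = 1930 × (20626.1 − 50) / (20626.1 + 1930 − 2 × 50) = 1930 × 20576.1 / 22456.1 ≈ 1768.4 mm ≈ 1.77 m.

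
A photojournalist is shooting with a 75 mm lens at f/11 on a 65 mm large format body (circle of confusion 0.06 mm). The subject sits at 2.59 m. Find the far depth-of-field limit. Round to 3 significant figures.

3.67 m

Hyperfocal distance H = f²/(N·c) + f = 75²/(11 × 0.06) + 75 = 5625/0.66 + 75 ≈ 8597.7 mm ≈ 8.598 m.
Far limit Df = s·(H − f)/(H − s) = 2590 × (8597.7 − 75) / (8597.7 − 2590) = 2590 × 8522.7 / 6007.7 ≈ 3674.2 mm ≈ 3.67 m.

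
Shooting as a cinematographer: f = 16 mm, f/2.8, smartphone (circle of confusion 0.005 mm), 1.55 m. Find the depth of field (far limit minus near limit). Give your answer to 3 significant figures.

262 mm

Hyperfocal distance H = f²/(N·c) + f = 16²/(2.8 × 0.005) + 16 = 256/0.014 + 16 ≈ 18301.7 mm ≈ 18.30 m.
Near limit Dn = s·(H − f)/(H + s − 2f) = 1550 × (18301.7 − 16) / (18301.7 + 1550 − 2 × 16) = 1550 × 18285.7 / 19819.7 ≈ 1430.03 mm.
Far limit Df = s·(H − f)/(H − s) = 1550 × (18301.7 − 16) / (18301.7 − 1550) = 1550 × 18285.7 / 16751.7 ≈ 1691.94 mm.
Depth of field = Df − Dn = 1691.94 − 1430.03 ≈ 261.91 mm.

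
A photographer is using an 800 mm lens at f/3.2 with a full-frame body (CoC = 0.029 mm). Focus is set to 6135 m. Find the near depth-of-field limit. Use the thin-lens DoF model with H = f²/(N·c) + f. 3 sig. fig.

Hyperfocal distance H = f²/(N·c) + f = 800²/(3.2 × 0.029) + 800 = 640000/0.0928 + 800 ≈ 6897351.7 mm ≈ 6897 m.
Near limit Dn = s·(H − f)/(H + s − 2f) = 6135000 × (6897351.7 − 800) / (6897351.7 + 6135000 − 2 × 800) = 6135000 × 6896551.7 / 13030751.7 ≈ 3246961 mm ≈ 3250 m.

3250 m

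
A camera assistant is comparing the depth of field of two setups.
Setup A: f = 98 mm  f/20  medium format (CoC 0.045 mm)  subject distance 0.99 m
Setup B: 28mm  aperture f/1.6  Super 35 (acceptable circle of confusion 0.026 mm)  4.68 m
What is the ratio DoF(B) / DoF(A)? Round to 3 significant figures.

14.8

Setup A: H = 98²/(20×0.045) + 98 ≈ 10769.1 mm; DoF = Df − Dn = 1080.30 − 913.63 ≈ 166.67 mm.
Setup B: H = 28²/(1.6×0.026) + 28 ≈ 18874.2 mm; DoF = Df − Dn = 6213.8 − 3753.5 ≈ 2460.3 mm.
Ratio = 2460.3 / 166.67 ≈ 14.8.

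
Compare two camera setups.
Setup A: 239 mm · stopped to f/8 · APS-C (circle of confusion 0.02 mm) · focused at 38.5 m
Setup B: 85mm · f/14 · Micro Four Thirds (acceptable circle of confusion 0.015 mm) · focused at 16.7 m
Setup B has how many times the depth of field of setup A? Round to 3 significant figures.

Setup A: H = 239²/(8×0.02) + 239 ≈ 357245.2 mm; DoF = Df − Dn = 43121.4 − 34773.3 ≈ 8348.1 mm.
Setup B: H = 85²/(14×0.015) + 85 ≈ 34489.8 mm; DoF = Df − Dn = 32297 − 11262 ≈ 21035 mm.
Ratio = 21035 / 8348.1 ≈ 2.52.

2.52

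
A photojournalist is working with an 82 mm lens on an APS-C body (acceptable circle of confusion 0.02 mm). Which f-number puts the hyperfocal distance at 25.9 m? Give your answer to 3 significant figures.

Rearrange H = f²/(N·c) + f for N: N = f² / ((H − f)·c).
N = 82² / ((25900 − 82) × 0.02) = 6724 / 516.4 ≈ 13.

f/13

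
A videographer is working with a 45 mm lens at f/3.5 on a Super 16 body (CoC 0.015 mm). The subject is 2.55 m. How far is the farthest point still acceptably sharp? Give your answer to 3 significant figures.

2.73 m

Hyperfocal distance H = f²/(N·c) + f = 45²/(3.5 × 0.015) + 45 = 2025/0.0525 + 45 ≈ 38616.4 mm ≈ 38.62 m.
Far limit Df = s·(H − f)/(H − s) = 2550 × (38616.4 − 45) / (38616.4 − 2550) = 2550 × 38571.4 / 36066.4 ≈ 2727.1 mm ≈ 2.73 m.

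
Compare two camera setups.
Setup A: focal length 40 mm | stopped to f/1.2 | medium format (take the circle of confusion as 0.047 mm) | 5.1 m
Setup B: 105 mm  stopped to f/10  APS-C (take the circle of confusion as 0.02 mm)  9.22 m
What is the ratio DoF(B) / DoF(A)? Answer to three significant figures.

Setup A: H = 40²/(1.2×0.047) + 40 ≈ 28408.8 mm; DoF = Df − Dn = 6207.1 − 4328.0 ≈ 1879.1 mm.
Setup B: H = 105²/(10×0.02) + 105 ≈ 55230.0 mm; DoF = Df − Dn = 11046.6 − 7911.8 ≈ 3134.8 mm.
Ratio = 3134.8 / 1879.1 ≈ 1.67.

1.67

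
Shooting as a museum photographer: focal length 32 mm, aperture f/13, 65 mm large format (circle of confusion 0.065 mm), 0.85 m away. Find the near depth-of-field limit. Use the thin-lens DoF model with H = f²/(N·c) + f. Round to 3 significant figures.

Hyperfocal distance H = f²/(N·c) + f = 32²/(13 × 0.065) + 32 = 1024/0.845 + 32 ≈ 1243.8 mm ≈ 1.244 m.
Near limit Dn = s·(H − f)/(H + s − 2f) = 850 × (1243.8 − 32) / (1243.8 + 850 − 2 × 32) = 850 × 1211.8 / 2029.8 ≈ 507.46 mm ≈ 0.507 m.

0.507 m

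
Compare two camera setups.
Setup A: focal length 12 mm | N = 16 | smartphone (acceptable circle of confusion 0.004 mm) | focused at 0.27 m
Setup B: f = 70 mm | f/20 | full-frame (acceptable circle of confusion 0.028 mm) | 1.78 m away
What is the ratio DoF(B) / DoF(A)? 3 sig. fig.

11.5

Setup A: H = 12²/(16×0.004) + 12 ≈ 2262.0 mm; DoF = Df − Dn = 304.970 − 242.225 ≈ 62.745 mm.
Setup B: H = 70²/(20×0.028) + 70 ≈ 8820.0 mm; DoF = Df − Dn = 2212.36 − 1489.01 ≈ 723.35 mm.
Ratio = 723.35 / 62.745 ≈ 11.5.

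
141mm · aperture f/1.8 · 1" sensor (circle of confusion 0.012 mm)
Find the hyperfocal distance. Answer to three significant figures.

921 m

Hyperfocal distance H = f²/(N·c) + f = 141²/(1.8 × 0.012) + 141 = 19881/0.0216 + 141 ≈ 920557.7 mm ≈ 921 m.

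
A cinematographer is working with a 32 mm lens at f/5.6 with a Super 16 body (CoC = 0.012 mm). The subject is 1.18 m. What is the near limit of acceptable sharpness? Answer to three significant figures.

1.10 m

Hyperfocal distance H = f²/(N·c) + f = 32²/(5.6 × 0.012) + 32 = 1024/0.0672 + 32 ≈ 15270.1 mm ≈ 15.27 m.
Near limit Dn = s·(H − f)/(H + s − 2f) = 1180 × (15270.1 − 32) / (15270.1 + 1180 − 2 × 32) = 1180 × 15238.1 / 16386.1 ≈ 1097.3 mm ≈ 1.10 m.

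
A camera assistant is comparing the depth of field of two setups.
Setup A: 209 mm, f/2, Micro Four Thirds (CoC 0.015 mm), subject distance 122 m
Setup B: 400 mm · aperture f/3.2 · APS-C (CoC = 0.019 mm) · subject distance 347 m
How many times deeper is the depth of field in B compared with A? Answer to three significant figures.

Setup A: H = 209²/(2×0.015) + 209 ≈ 1456242.3 mm; DoF = Df − Dn = 133136 − 112583 ≈ 20553 mm.
Setup B: H = 400²/(3.2×0.019) + 400 ≈ 2631978.9 mm; DoF = Df − Dn = 399635 − 306616 ≈ 93019 mm.
Ratio = 93019 / 20553 ≈ 4.53.

4.53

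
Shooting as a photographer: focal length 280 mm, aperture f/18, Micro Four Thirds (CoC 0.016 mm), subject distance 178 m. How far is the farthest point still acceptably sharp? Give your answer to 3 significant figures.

Hyperfocal distance H = f²/(N·c) + f = 280²/(18 × 0.016) + 280 = 78400/0.288 + 280 ≈ 272502.2 mm ≈ 272.5 m.
Far limit Df = s·(H − f)/(H − s) = 178000 × (272502.2 − 280) / (272502.2 − 178000) = 178000 × 272222.2 / 94502.2 ≈ 512745 mm ≈ 513 m.

513 m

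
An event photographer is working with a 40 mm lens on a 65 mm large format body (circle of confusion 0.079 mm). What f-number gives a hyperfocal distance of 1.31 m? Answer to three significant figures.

Rearrange H = f²/(N·c) + f for N: N = f² / ((H − f)·c).
N = 40² / ((1310 − 40) × 0.079) = 1600 / 100.3 ≈ 15.9.

f/15.9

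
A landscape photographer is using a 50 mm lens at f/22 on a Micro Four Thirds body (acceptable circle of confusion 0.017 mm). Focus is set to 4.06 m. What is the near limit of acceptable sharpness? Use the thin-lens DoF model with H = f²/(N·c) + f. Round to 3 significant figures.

2.54 m

Hyperfocal distance H = f²/(N·c) + f = 50²/(22 × 0.017) + 50 = 2500/0.374 + 50 ≈ 6734.5 mm ≈ 6.734 m.
Near limit Dn = s·(H − f)/(H + s − 2f) = 4060 × (6734.5 − 50) / (6734.5 + 4060 − 2 × 50) = 4060 × 6684.5 / 10694.5 ≈ 2537.7 mm ≈ 2.54 m.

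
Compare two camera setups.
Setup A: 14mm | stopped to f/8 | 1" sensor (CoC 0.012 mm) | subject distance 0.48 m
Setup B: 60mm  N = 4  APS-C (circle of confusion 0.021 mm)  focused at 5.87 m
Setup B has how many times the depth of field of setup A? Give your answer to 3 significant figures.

7.01

Setup A: H = 14²/(8×0.012) + 14 ≈ 2055.7 mm; DoF = Df − Dn = 621.96 − 390.80 ≈ 231.16 mm.
Setup B: H = 60²/(4×0.021) + 60 ≈ 42917.1 mm; DoF = Df − Dn = 6790.6 − 5169.2 ≈ 1621.4 mm.
Ratio = 1621.4 / 231.16 ≈ 7.01.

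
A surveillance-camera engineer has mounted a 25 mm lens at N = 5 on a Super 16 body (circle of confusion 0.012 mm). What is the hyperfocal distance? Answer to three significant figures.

10.4 m

Hyperfocal distance H = f²/(N·c) + f = 25²/(5 × 0.012) + 25 = 625/0.06 + 25 ≈ 10441.7 mm ≈ 10.4 m.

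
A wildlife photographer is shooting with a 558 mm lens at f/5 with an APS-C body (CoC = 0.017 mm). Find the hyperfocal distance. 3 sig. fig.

Hyperfocal distance H = f²/(N·c) + f = 558²/(5 × 0.017) + 558 = 311364/0.085 + 558 ≈ 3663663.9 mm ≈ 3660 m.

3660 m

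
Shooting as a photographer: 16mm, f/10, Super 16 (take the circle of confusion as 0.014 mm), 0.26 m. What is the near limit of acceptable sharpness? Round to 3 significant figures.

229 mm

Hyperfocal distance H = f²/(N·c) + f = 16²/(10 × 0.014) + 16 = 256/0.14 + 16 ≈ 1844.6 mm ≈ 1.845 m.
Near limit Dn = s·(H − f)/(H + s − 2f) = 260 × (1844.6 − 16) / (1844.6 + 260 − 2 × 16) = 260 × 1828.6 / 2072.6 ≈ 229.39 mm.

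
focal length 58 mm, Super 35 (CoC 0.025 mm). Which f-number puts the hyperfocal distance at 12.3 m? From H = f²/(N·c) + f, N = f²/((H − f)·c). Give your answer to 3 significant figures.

Rearrange H = f²/(N·c) + f for N: N = f² / ((H − f)·c).
N = 58² / ((12300 − 58) × 0.025) = 3364 / 306.1 ≈ 11.

f/11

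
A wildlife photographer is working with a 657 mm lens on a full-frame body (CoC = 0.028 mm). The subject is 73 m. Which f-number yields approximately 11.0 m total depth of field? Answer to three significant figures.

f/16

Write h = H − f = f²/(N·c). The thin-lens limits are Dn = s·h/(h + (s−f)) and Df = s·h/(h − (s−f)), so DoF = Df − Dn = 2·s·(s−f)·h / (h² − (s−f)²).
That is a quadratic in h: DoF·h² − 2·s·(s−f)·h − DoF·(s−f)² = 0 ⇒ h = (s−f)·(s + √(s² + DoF²)) / DoF = 72343 × (73000 + √(73000² + 11000²)) / 11000 = 72343 × (73000 + 73824.1) / 11000 ≈ 965609 mm.
Then N = f²/(c·h) = 657² / (0.028 × 965609) = 431649 / 27037 ≈ 16.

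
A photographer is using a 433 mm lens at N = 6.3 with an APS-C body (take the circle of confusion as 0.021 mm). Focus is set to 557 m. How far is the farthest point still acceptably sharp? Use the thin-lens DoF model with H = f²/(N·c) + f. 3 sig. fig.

917 m

Hyperfocal distance H = f²/(N·c) + f = 433²/(6.3 × 0.021) + 433 = 187489/0.1323 + 433 ≈ 1417583.4 mm ≈ 1418 m.
Far limit Df = s·(H − f)/(H − s) = 557000 × (1417583.4 − 433) / (1417583.4 − 557000) = 557000 × 1417150.4 / 860583.4 ≈ 917230 mm ≈ 917 m.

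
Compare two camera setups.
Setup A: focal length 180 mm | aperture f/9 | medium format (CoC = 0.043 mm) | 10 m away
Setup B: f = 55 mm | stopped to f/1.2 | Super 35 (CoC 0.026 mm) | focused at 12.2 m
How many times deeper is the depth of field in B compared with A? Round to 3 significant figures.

1.31

Setup A: H = 180²/(9×0.043) + 180 ≈ 83900.9 mm; DoF = Df − Dn = 11328.8 − 8950.2 ≈ 2378.6 mm.
Setup B: H = 55²/(1.2×0.026) + 55 ≈ 97010.1 mm; DoF = Df − Dn = 13947.1 − 10841.9 ≈ 3105.2 mm.
Ratio = 3105.2 / 2378.6 ≈ 1.31.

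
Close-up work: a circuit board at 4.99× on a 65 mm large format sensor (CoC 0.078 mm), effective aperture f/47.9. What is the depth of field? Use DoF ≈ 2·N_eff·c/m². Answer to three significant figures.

At magnification m, DoF ≈ 2·N_eff·c/m² = 2 × 47.9 × 0.078 / 4.99² = 7.472 / 24.9 ≈ 0.3 mm.

0.300 mm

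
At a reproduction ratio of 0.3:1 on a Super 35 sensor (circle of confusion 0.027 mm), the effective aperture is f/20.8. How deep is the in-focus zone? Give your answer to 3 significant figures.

12.5 mm

At magnification m, DoF ≈ 2·N_eff·c/m² = 2 × 20.8 × 0.027 / 0.3² = 1.123 / 0.09 ≈ 12.5 mm.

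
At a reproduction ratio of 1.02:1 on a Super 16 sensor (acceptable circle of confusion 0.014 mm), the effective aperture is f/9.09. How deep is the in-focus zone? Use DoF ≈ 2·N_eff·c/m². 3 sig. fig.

At magnification m, DoF ≈ 2·N_eff·c/m² = 2 × 9.09 × 0.014 / 1.02² = 0.2545 / 1.04 ≈ 0.245 mm.

0.245 mm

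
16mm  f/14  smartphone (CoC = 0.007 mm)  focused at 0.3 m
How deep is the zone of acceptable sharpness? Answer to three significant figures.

Hyperfocal distance H = f²/(N·c) + f = 16²/(14 × 0.007) + 16 = 256/0.098 + 16 ≈ 2628.2 mm ≈ 2.628 m.
Near limit Dn = s·(H − f)/(H + s − 2f) = 300 × (2628.2 − 16) / (2628.2 + 300 − 2 × 16) = 300 × 2612.2 / 2896.2 ≈ 270.583 mm.
Far limit Df = s·(H − f)/(H − s) = 300 × (2628.2 − 16) / (2628.2 − 300) = 300 × 2612.2 / 2328.2 ≈ 336.594 mm.
Depth of field = Df − Dn = 336.594 − 270.583 ≈ 66.011 mm.

66.0 mm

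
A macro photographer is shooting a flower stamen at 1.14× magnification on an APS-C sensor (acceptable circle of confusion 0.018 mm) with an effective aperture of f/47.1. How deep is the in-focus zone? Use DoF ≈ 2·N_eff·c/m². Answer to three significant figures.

1.30 mm

At magnification m, DoF ≈ 2·N_eff·c/m² = 2 × 47.1 × 0.018 / 1.14² = 1.696 / 1.3 ≈ 1.3 mm.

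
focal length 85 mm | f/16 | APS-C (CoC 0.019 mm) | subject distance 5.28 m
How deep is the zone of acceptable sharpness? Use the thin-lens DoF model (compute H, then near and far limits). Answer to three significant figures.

2.42 m

Hyperfocal distance H = f²/(N·c) + f = 85²/(16 × 0.019) + 85 = 7225/0.304 + 85 ≈ 23851.4 mm ≈ 23.85 m.
Near limit Dn = s·(H − f)/(H + s − 2f) = 5280 × (23851.4 − 85) / (23851.4 + 5280 − 2 × 85) = 5280 × 23766.4 / 28961.4 ≈ 4332.9 mm.
Far limit Df = s·(H − f)/(H − s) = 5280 × (23851.4 − 85) / (23851.4 − 5280) = 5280 × 23766.4 / 18571.4 ≈ 6757.0 mm.
Depth of field = Df − Dn = 6757.0 − 4332.9 ≈ 2424.1 mm ≈ 2.42 m.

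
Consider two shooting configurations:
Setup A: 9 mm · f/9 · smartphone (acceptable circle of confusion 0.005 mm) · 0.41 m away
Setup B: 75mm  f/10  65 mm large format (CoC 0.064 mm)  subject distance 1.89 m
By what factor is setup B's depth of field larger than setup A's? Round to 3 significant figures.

4.24

Setup A: H = 9²/(9×0.005) + 9 ≈ 1809.0 mm; DoF = Df − Dn = 527.52 − 335.30 ≈ 192.22 mm.
Setup B: H = 75²/(10×0.064) + 75 ≈ 8864.1 mm; DoF = Df − Dn = 2381.87 − 1566.51 ≈ 815.36 mm.
Ratio = 815.36 / 192.22 ≈ 4.24.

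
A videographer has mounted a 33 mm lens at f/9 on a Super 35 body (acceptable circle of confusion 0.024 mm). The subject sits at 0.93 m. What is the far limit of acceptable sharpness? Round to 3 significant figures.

1.13 m

Hyperfocal distance H = f²/(N·c) + f = 33²/(9 × 0.024) + 33 = 1089/0.216 + 33 ≈ 5074.7 mm ≈ 5.075 m.
Far limit Df = s·(H − f)/(H − s) = 930 × (5074.7 − 33) / (5074.7 − 930) = 930 × 5041.7 / 4144.7 ≈ 1131.3 mm ≈ 1.13 m.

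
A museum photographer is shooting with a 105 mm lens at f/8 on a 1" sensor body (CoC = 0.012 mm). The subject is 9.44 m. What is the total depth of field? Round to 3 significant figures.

1.54 m

Hyperfocal distance H = f²/(N·c) + f = 105²/(8 × 0.012) + 105 = 11025/0.096 + 105 ≈ 114948.8 mm ≈ 114.9 m.
Near limit Dn = s·(H − f)/(H + s − 2f) = 9440 × (114948.8 − 105) / (114948.8 + 9440 − 2 × 105) = 9440 × 114843.8 / 124178.8 ≈ 8730.4 mm.
Far limit Df = s·(H − f)/(H − s) = 9440 × (114948.8 − 105) / (114948.8 − 9440) = 9440 × 114843.8 / 105508.8 ≈ 10275.2 mm.
Depth of field = Df − Dn = 10275.2 − 8730.4 ≈ 1544.8 mm ≈ 1.54 m.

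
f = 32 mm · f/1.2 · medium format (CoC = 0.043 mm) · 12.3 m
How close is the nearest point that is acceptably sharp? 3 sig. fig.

Hyperfocal distance H = f²/(N·c) + f = 32²/(1.2 × 0.043) + 32 = 1024/0.0516 + 32 ≈ 19877.0 mm ≈ 19.88 m.
Near limit Dn = s·(H − f)/(H + s − 2f) = 12300 × (19877.0 − 32) / (19877.0 + 12300 − 2 × 32) = 12300 × 19845.0 / 32113.0 ≈ 7601.1 mm ≈ 7.60 m.

7.60 m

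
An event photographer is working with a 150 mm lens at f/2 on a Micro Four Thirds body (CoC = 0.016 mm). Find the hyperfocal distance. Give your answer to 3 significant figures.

Hyperfocal distance H = f²/(N·c) + f = 150²/(2 × 0.016) + 150 = 22500/0.032 + 150 ≈ 703275.0 mm ≈ 703 m.

703 m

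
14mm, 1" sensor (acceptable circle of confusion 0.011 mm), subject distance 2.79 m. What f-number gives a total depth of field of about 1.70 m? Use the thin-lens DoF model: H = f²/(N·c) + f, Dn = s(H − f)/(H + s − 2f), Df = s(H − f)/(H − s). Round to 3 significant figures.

Write h = H − f = f²/(N·c). The thin-lens limits are Dn = s·h/(h + (s−f)) and Df = s·h/(h − (s−f)), so DoF = Df − Dn = 2·s·(s−f)·h / (h² − (s−f)²).
That is a quadratic in h: DoF·h² − 2·s·(s−f)·h − DoF·(s−f)² = 0 ⇒ h = (s−f)·(s + √(s² + DoF²)) / DoF = 2776 × (2790 + √(2790² + 1700²)) / 1700 = 2776 × (2790 + 3267.12) / 1700 ≈ 9890.9 mm.
Then N = f²/(c·h) = 14² / (0.011 × 9890.9) = 196 / 108.80 ≈ 1.80.

f/1.80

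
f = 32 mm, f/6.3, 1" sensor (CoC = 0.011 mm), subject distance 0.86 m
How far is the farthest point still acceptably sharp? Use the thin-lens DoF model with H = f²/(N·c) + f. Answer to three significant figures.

Hyperfocal distance H = f²/(N·c) + f = 32²/(6.3 × 0.011) + 32 = 1024/0.0693 + 32 ≈ 14808.3 mm ≈ 14.81 m.
Far limit Df = s·(H − f)/(H − s) = 860 × (14808.3 − 32) / (14808.3 − 860) = 860 × 14776.3 / 13948.3 ≈ 911.05 mm ≈ 0.911 m.

0.911 m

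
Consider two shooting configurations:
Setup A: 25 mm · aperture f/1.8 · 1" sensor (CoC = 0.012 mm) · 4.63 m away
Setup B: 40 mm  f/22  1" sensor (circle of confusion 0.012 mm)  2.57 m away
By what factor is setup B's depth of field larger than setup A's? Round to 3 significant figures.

Setup A: H = 25²/(1.8×0.012) + 25 ≈ 28960.2 mm; DoF = Df − Dn = 5506.3 − 3994.3 ≈ 1512.0 mm.
Setup B: H = 40²/(22×0.012) + 40 ≈ 6100.6 mm; DoF = Df − Dn = 4411.6 − 1813.1 ≈ 2598.5 mm.
Ratio = 2598.5 / 1512.0 ≈ 1.72.

1.72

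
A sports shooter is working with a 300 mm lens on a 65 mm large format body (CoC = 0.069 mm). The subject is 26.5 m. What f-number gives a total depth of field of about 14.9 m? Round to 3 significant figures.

f/13

Write h = H − f = f²/(N·c). The thin-lens limits are Dn = s·h/(h + (s−f)) and Df = s·h/(h − (s−f)), so DoF = Df − Dn = 2·s·(s−f)·h / (h² − (s−f)²).
That is a quadratic in h: DoF·h² − 2·s·(s−f)·h − DoF·(s−f)² = 0 ⇒ h = (s−f)·(s + √(s² + DoF²)) / DoF = 26200 × (26500 + √(26500² + 14900²)) / 14900 = 26200 × (26500 + 30401.6) / 14900 ≈ 100055 mm.
Then N = f²/(c·h) = 300² / (0.069 × 100055) = 90000 / 6903.8 ≈ 13.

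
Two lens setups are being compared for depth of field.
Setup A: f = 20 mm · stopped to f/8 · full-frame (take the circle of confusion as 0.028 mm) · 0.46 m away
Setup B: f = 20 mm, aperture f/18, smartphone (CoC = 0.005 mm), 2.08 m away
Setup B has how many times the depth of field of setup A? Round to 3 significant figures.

Setup A: H = 20²/(8×0.028) + 20 ≈ 1805.7 mm; DoF = Df − Dn = 610.40 − 369.06 ≈ 241.34 mm.
Setup B: H = 20²/(18×0.005) + 20 ≈ 4464.4 mm; DoF = Df − Dn = 3877.0 − 1421.3 ≈ 2455.7 mm.
Ratio = 2455.7 / 241.34 ≈ 10.2.

10.2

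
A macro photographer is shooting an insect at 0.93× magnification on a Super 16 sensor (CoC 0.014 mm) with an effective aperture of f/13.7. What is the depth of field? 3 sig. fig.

At magnification m, DoF ≈ 2·N_eff·c/m² = 2 × 13.7 × 0.014 / 0.93² = 0.3836 / 0.8649 ≈ 0.444 mm.

0.444 mm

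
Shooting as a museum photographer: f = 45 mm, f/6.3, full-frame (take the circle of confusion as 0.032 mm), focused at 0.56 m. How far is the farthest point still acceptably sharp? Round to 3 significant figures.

Hyperfocal distance H = f²/(N·c) + f = 45²/(6.3 × 0.032) + 45 = 2025/0.2016 + 45 ≈ 10089.6 mm ≈ 10.09 m.
Far limit Df = s·(H − f)/(H − s) = 560 × (10089.6 − 45) / (10089.6 − 560) = 560 × 10044.6 / 9529.6 ≈ 590.26 mm ≈ 0.590 m.

0.590 m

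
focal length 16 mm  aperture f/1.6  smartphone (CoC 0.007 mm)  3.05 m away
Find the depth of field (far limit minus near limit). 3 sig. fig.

0.824 m

Hyperfocal distance H = f²/(N·c) + f = 16²/(1.6 × 0.007) + 16 = 256/0.0112 + 16 ≈ 22873.1 mm ≈ 22.87 m.
Near limit Dn = s·(H − f)/(H + s − 2f) = 3050 × (22873.1 − 16) / (22873.1 + 3050 − 2 × 16) = 3050 × 22857.1 / 25891.1 ≈ 2692.59 mm.
Far limit Df = s·(H − f)/(H − s) = 3050 × (22873.1 − 16) / (22873.1 − 3050) = 3050 × 22857.1 / 19823.1 ≈ 3516.81 mm.
Depth of field = Df − Dn = 3516.81 − 2692.59 ≈ 824.22 mm ≈ 0.824 m.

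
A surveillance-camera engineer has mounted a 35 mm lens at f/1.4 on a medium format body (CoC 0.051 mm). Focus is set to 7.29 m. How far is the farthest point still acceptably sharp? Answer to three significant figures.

12.6 m

Hyperfocal distance H = f²/(N·c) + f = 35²/(1.4 × 0.051) + 35 = 1225/0.0714 + 35 ≈ 17191.9 mm ≈ 17.19 m.
Far limit Df = s·(H − f)/(H − s) = 7290 × (17191.9 − 35) / (17191.9 − 7290) = 7290 × 17156.9 / 9901.9 ≈ 12631 mm ≈ 12.6 m.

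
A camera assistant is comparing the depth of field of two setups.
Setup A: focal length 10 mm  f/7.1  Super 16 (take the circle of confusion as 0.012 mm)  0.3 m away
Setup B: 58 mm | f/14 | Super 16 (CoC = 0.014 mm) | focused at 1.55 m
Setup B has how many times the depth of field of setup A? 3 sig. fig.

1.72

Setup A: H = 10²/(7.1×0.012) + 10 ≈ 1183.7 mm; DoF = Df − Dn = 398.45 − 240.56 ≈ 157.89 mm.
Setup B: H = 58²/(14×0.014) + 58 ≈ 17221.3 mm; DoF = Df − Dn = 1697.57 − 1426.03 ≈ 271.54 mm.
Ratio = 271.54 / 157.89 ≈ 1.72.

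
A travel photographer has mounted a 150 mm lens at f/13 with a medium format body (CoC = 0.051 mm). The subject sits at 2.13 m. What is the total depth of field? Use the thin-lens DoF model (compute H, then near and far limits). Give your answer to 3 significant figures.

Hyperfocal distance H = f²/(N·c) + f = 150²/(13 × 0.051) + 150 = 22500/0.663 + 150 ≈ 34086.7 mm ≈ 34.09 m.
Near limit Dn = s·(H − f)/(H + s − 2f) = 2130 × (34086.7 − 150) / (34086.7 + 2130 − 2 × 150) = 2130 × 33936.7 / 35916.7 ≈ 2012.58 mm.
Far limit Df = s·(H − f)/(H − s) = 2130 × (34086.7 − 150) / (34086.7 − 2130) = 2130 × 33936.7 / 31956.7 ≈ 2261.97 mm.
Depth of field = Df − Dn = 2261.97 − 2012.58 ≈ 249.39 mm.

249 mm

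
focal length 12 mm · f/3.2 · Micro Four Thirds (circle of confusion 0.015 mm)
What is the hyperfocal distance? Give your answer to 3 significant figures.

Hyperfocal distance H = f²/(N·c) + f = 12²/(3.2 × 0.015) + 12 = 144/0.048 + 12 ≈ 3012.0 mm ≈ 3.01 m.

3.01 m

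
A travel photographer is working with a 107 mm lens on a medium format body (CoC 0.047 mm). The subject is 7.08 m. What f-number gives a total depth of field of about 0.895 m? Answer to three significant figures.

f/2.20

Write h = H − f = f²/(N·c). The thin-lens limits are Dn = s·h/(h + (s−f)) and Df = s·h/(h − (s−f)), so DoF = Df − Dn = 2·s·(s−f)·h / (h² − (s−f)²).
That is a quadratic in h: DoF·h² − 2·s·(s−f)·h − DoF·(s−f)² = 0 ⇒ h = (s−f)·(s + √(s² + DoF²)) / DoF = 6973 × (7080 + √(7080² + 895²)) / 895 = 6973 × (7080 + 7136.35) / 895 ≈ 110760 mm.
Then N = f²/(c·h) = 107² / (0.047 × 110760) = 11449 / 5205.7 ≈ 2.20.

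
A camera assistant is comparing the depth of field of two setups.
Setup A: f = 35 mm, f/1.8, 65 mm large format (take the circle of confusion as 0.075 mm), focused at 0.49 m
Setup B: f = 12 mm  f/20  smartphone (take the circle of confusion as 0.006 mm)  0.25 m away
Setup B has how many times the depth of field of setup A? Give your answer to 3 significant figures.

2.10

Setup A: H = 35²/(1.8×0.075) + 35 ≈ 9109.1 mm; DoF = Df − Dn = 515.867 − 466.603 ≈ 49.264 mm.
Setup B: H = 12²/(20×0.006) + 12 ≈ 1212.0 mm; DoF = Df − Dn = 311.85 − 208.62 ≈ 103.23 mm.
Ratio = 103.23 / 49.264 ≈ 2.10.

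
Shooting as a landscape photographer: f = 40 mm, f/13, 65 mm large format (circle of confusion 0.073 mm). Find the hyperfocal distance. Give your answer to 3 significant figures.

1.73 m

Hyperfocal distance H = f²/(N·c) + f = 40²/(13 × 0.073) + 40 = 1600/0.949 + 40 ≈ 1726.0 mm ≈ 1.73 m.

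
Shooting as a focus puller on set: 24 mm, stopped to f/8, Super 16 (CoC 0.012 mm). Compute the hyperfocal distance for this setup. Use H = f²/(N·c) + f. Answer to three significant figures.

Hyperfocal distance H = f²/(N·c) + f = 24²/(8 × 0.012) + 24 = 576/0.096 + 24 ≈ 6024.0 mm ≈ 6.02 m.

6.02 m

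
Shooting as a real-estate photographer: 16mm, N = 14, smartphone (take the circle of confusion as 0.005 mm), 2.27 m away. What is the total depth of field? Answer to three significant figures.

Hyperfocal distance H = f²/(N·c) + f = 16²/(14 × 0.005) + 16 = 256/0.07 + 16 ≈ 3673.1 mm ≈ 3.673 m.
Near limit Dn = s·(H − f)/(H + s − 2f) = 2270 × (3673.1 − 16) / (3673.1 + 2270 − 2 × 16) = 2270 × 3657.1 / 5911.1 ≈ 1404.4 mm.
Far limit Df = s·(H − f)/(H − s) = 2270 × (3673.1 − 16) / (3673.1 − 2270) = 2270 × 3657.1 / 1403.1 ≈ 5916.5 mm.
Depth of field = Df − Dn = 5916.5 − 1404.4 ≈ 4512.1 mm ≈ 4.51 m.

4.51 m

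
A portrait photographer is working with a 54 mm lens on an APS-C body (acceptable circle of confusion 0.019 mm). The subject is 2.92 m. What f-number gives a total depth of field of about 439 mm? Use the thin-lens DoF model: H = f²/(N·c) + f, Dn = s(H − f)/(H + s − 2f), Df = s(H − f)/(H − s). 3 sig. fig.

Write h = H − f = f²/(N·c). The thin-lens limits are Dn = s·h/(h + (s−f)) and Df = s·h/(h − (s−f)), so DoF = Df − Dn = 2·s·(s−f)·h / (h² − (s−f)²).
That is a quadratic in h: DoF·h² − 2·s·(s−f)·h − DoF·(s−f)² = 0 ⇒ h = (s−f)·(s + √(s² + DoF²)) / DoF = 2866 × (2920 + √(2920² + 439²)) / 439 = 2866 × (2920 + 2952.82) / 439 ≈ 38341 mm.
Then N = f²/(c·h) = 54² / (0.019 × 38341) = 2916 / 728.47 ≈ 4.

f/4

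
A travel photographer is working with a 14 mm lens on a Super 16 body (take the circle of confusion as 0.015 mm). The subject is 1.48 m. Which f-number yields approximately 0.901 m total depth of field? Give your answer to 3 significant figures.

Write h = H − f = f²/(N·c). The thin-lens limits are Dn = s·h/(h + (s−f)) and Df = s·h/(h − (s−f)), so DoF = Df − Dn = 2·s·(s−f)·h / (h² − (s−f)²).
That is a quadratic in h: DoF·h² − 2·s·(s−f)·h − DoF·(s−f)² = 0 ⇒ h = (s−f)·(s + √(s² + DoF²)) / DoF = 1466 × (1480 + √(1480² + 901²)) / 901 = 1466 × (1480 + 1732.69) / 901 ≈ 5227.3 mm.
Then N = f²/(c·h) = 14² / (0.015 × 5227.3) = 196 / 78.410 ≈ 2.50.

f/2.50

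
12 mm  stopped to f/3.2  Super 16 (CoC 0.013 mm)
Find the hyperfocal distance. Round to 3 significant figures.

Hyperfocal distance H = f²/(N·c) + f = 12²/(3.2 × 0.013) + 12 = 144/0.0416 + 12 ≈ 3473.5 mm ≈ 3.47 m.

3.47 m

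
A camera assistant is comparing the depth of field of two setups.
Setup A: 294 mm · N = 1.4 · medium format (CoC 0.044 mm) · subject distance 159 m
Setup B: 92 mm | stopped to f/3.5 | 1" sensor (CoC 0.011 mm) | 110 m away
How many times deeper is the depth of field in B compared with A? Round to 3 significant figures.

Setup A: H = 294²/(1.4×0.044) + 294 ≈ 1403475.8 mm; DoF = Df − Dn = 179277 − 142844 ≈ 36433 mm.
Setup B: H = 92²/(3.5×0.011) + 92 ≈ 219936.2 mm; DoF = Df − Dn = 219972 − 73336 ≈ 146636 mm.
Ratio = 146636 / 36433 ≈ 4.02.

4.02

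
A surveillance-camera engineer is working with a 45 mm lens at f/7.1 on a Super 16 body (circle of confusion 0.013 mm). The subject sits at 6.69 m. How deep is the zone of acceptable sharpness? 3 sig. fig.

Hyperfocal distance H = f²/(N·c) + f = 45²/(7.1 × 0.013) + 45 = 2025/0.0923 + 45 ≈ 21984.3 mm ≈ 21.98 m.
Near limit Dn = s·(H − f)/(H + s − 2f) = 6690 × (21984.3 − 45) / (21984.3 + 6690 − 2 × 45) = 6690 × 21939.3 / 28584.3 ≈ 5134.8 mm.
Far limit Df = s·(H − f)/(H − s) = 6690 × (21984.3 − 45) / (21984.3 − 6690) = 6690 × 21939.3 / 15294.3 ≈ 9596.6 mm.
Depth of field = Df − Dn = 9596.6 − 5134.8 ≈ 4461.8 mm ≈ 4.46 m.

4.46 m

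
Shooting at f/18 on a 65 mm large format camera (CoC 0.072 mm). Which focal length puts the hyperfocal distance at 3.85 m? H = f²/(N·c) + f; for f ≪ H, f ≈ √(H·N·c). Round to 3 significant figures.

70.0 mm

From H = f²/(N·c) + f, with f ≪ H: f ≈ √(H·N·c) = √(3850 × 18 × 0.072) = √4989.6 ≈ 70.64 mm.
Exact: f² + N·c·f − N·c·H = 0 ⇒ f = (−N·c + √((N·c)² + 4·N·c·H))/2 = (−1.296 + √19960)/2 ≈ 69.992 mm ≈ 70.0 mm.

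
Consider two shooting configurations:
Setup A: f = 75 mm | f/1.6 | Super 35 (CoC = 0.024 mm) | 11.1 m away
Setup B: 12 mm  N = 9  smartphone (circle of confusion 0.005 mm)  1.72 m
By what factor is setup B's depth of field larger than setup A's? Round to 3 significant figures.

1.53

Setup A: H = 75²/(1.6×0.024) + 75 ≈ 146559.4 mm; DoF = Df − Dn = 12003.4 − 10323.0 ≈ 1680.4 mm.
Setup B: H = 12²/(9×0.005) + 12 ≈ 3212.0 mm; DoF = Df − Dn = 3689.0 − 1121.4 ≈ 2567.6 mm.
Ratio = 2567.6 / 1680.4 ≈ 1.53.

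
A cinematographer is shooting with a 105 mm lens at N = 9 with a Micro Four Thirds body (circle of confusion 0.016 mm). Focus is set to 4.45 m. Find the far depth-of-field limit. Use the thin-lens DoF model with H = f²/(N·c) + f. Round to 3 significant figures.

4.72 m

Hyperfocal distance H = f²/(N·c) + f = 105²/(9 × 0.016) + 105 = 11025/0.144 + 105 ≈ 76667.5 mm ≈ 76.67 m.
Far limit Df = s·(H − f)/(H − s) = 4450 × (76667.5 − 105) / (76667.5 − 4450) = 4450 × 76562.5 / 72217.5 ≈ 4717.7 mm ≈ 4.72 m.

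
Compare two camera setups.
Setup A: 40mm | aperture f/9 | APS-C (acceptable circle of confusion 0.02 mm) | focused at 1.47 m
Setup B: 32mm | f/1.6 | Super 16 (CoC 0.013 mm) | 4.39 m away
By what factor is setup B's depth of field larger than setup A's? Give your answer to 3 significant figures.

1.61

Setup A: H = 40²/(9×0.02) + 40 ≈ 8928.9 mm; DoF = Df − Dn = 1751.82 − 1266.29 ≈ 485.53 mm.
Setup B: H = 32²/(1.6×0.013) + 32 ≈ 49262.8 mm; DoF = Df − Dn = 4816.35 − 4032.99 ≈ 783.36 mm.
Ratio = 783.36 / 485.53 ≈ 1.61.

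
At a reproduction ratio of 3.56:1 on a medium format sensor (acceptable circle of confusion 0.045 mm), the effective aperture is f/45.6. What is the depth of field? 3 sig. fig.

At magnification m, DoF ≈ 2·N_eff·c/m² = 2 × 45.6 × 0.045 / 3.56² = 4.104 / 12.67 ≈ 0.324 mm.

0.324 mm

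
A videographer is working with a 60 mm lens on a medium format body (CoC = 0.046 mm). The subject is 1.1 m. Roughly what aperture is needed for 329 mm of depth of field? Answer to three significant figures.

Write h = H − f = f²/(N·c). The thin-lens limits are Dn = s·h/(h + (s−f)) and Df = s·h/(h − (s−f)), so DoF = Df − Dn = 2·s·(s−f)·h / (h² − (s−f)²).
That is a quadratic in h: DoF·h² − 2·s·(s−f)·h − DoF·(s−f)² = 0 ⇒ h = (s−f)·(s + √(s² + DoF²)) / DoF = 1040 × (1100 + √(1100² + 329²)) / 329 = 1040 × (1100 + 1148.15) / 329 ≈ 7106.6 mm.
Then N = f²/(c·h) = 60² / (0.046 × 7106.6) = 3600 / 326.90 ≈ 11.

f/11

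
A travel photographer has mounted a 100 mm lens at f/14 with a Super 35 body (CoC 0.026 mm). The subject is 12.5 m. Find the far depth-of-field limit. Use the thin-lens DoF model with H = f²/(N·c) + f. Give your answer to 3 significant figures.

Hyperfocal distance H = f²/(N·c) + f = 100²/(14 × 0.026) + 100 = 10000/0.364 + 100 ≈ 27572.5 mm ≈ 27.57 m.
Far limit Df = s·(H − f)/(H − s) = 12500 × (27572.5 − 100) / (27572.5 − 12500) = 12500 × 27472.5 / 15072.5 ≈ 22784 mm ≈ 22.8 m.

22.8 m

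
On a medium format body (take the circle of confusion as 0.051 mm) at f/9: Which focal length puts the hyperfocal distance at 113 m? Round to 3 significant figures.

228 mm

From H = f²/(N·c) + f, with f ≪ H: f ≈ √(H·N·c) = √(113000 × 9 × 0.051) = √51867 ≈ 227.7 mm.
The +f correction barely moves this — solving exactly, f² + N·c·f − N·c·H = 0 ⇒ f = (−N·c + √((N·c)² + 4·N·c·H))/2 = (−0.459 + √207468)/2 ≈ 227.51 mm, so f ≈ 228 mm.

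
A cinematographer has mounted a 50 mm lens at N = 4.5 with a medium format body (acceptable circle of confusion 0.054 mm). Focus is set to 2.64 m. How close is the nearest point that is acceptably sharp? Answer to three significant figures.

2.11 m

Hyperfocal distance H = f²/(N·c) + f = 50²/(4.5 × 0.054) + 50 = 2500/0.243 + 50 ≈ 10338.1 mm ≈ 10.34 m.
Near limit Dn = s·(H − f)/(H + s − 2f) = 2640 × (10338.1 − 50) / (10338.1 + 2640 − 2 × 50) = 2640 × 10288.1 / 12878.1 ≈ 2109.1 mm ≈ 2.11 m.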